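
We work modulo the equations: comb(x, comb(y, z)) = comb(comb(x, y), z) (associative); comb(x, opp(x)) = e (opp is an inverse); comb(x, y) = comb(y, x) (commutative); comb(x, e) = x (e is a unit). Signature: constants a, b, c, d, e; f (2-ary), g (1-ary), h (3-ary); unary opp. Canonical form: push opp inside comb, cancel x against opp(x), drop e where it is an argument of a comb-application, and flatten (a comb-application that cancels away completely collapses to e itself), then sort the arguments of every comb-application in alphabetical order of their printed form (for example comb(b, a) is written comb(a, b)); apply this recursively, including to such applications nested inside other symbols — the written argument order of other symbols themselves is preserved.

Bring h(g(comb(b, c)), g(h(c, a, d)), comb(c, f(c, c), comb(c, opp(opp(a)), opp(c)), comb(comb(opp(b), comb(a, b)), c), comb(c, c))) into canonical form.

Answer: h(g(comb(b, c)), g(h(c, a, d)), comb(a, a, c, c, c, c, f(c, c)))

Derivation:
Focus inside:  comb(c, f(c, c), comb(c, opp(opp(a)), opp(c)), comb(comb(opp(b), comb(a, b)), c), comb(c, c))
Push opp inside:  distribute opp over comb and collapse double opp
Cancel:  b cancels
Collect:  comb(c, c, c, c, f(c, c), a, a)
Order the arguments:  comb(a, a, c, c, c, c, f(c, c))
Reassemble:  h(g(comb(b, c)), g(h(c, a, d)), comb(a, a, c, c, c, c, f(c, c)))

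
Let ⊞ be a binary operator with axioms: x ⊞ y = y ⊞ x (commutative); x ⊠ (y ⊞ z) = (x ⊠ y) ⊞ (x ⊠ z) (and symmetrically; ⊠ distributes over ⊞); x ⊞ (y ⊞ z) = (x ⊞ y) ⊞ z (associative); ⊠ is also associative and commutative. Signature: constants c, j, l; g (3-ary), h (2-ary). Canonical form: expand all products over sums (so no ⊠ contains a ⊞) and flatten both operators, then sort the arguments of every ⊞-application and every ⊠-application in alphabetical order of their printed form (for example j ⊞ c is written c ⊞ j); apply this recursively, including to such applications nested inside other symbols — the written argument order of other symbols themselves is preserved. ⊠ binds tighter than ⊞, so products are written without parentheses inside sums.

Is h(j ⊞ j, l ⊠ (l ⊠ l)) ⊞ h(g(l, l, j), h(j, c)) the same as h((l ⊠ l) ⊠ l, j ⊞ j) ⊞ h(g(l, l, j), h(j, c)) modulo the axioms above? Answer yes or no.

Answer: no — h(g(l, l, j), h(j, c)) ⊞ h(j ⊞ j, l ⊠ l ⊠ l) vs h(g(l, l, j), h(j, c)) ⊞ h(l ⊠ l ⊠ l, j ⊞ j)

Derivation:
Left:  h(j ⊞ j, l ⊠ (l ⊠ l)) ⊞ h(g(l, l, j), h(j, c))
  Un-nest:  h(j ⊞ j, l ⊠ l ⊠ l) ⊞ h(g(l, l, j), h(j, c))
  Order the arguments:  h(g(l, l, j), h(j, c)) ⊞ h(j ⊞ j, l ⊠ l ⊠ l)
Right:  h((l ⊠ l) ⊠ l, j ⊞ j) ⊞ h(g(l, l, j), h(j, c))
  Un-nest:  h(l ⊠ l ⊠ l, j ⊞ j) ⊞ h(g(l, l, j), h(j, c))
  Order the arguments:  h(g(l, l, j), h(j, c)) ⊞ h(l ⊠ l ⊠ l, j ⊞ j)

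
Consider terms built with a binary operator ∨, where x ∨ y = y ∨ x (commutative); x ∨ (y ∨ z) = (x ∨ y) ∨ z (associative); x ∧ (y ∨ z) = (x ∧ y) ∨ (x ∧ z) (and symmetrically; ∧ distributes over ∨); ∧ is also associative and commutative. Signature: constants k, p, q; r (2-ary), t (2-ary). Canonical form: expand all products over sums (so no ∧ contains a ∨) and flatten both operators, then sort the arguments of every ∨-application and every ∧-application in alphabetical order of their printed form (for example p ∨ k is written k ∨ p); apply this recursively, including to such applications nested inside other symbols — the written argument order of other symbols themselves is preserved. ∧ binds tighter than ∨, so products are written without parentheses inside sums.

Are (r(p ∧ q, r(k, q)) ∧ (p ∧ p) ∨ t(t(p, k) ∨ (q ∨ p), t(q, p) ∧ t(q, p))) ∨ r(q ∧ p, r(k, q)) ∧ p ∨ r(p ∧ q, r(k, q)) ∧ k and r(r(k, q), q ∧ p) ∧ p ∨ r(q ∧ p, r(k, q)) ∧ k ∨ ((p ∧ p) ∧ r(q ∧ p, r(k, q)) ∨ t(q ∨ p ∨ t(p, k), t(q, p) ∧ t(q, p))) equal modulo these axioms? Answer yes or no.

Answer: no — k ∧ r(p ∧ q, r(k, q)) ∨ p ∧ p ∧ r(p ∧ q, r(k, q)) ∨ p ∧ r(p ∧ q, r(k, q)) ∨ t(p ∨ q ∨ t(p, k), t(q, p) ∧ t(q, p)) vs k ∧ r(p ∧ q, r(k, q)) ∨ p ∧ p ∧ r(p ∧ q, r(k, q)) ∨ p ∧ r(r(k, q), p ∧ q) ∨ t(p ∨ q ∨ t(p, k), t(q, p) ∧ t(q, p))

Derivation:
Left:  (r(p ∧ q, r(k, q)) ∧ (p ∧ p) ∨ t(t(p, k) ∨ (q ∨ p), t(q, p) ∧ t(q, p))) ∨ r(q ∧ p, r(k, q)) ∧ p ∨ r(p ∧ q, r(k, q)) ∧ k
  Un-nest:  p ∧ p ∧ r(p ∧ q, r(k, q)) ∨ t(p ∨ q ∨ t(p, k), t(q, p) ∧ t(q, p)) ∨ p ∧ r(p ∧ q, r(k, q)) ∨ k ∧ r(p ∧ q, r(k, q))
  Order the arguments:  k ∧ r(p ∧ q, r(k, q)) ∨ p ∧ p ∧ r(p ∧ q, r(k, q)) ∨ p ∧ r(p ∧ q, r(k, q)) ∨ t(p ∨ q ∨ t(p, k), t(q, p) ∧ t(q, p))
Right:  r(r(k, q), q ∧ p) ∧ p ∨ r(q ∧ p, r(k, q)) ∧ k ∨ ((p ∧ p) ∧ r(q ∧ p, r(k, q)) ∨ t(q ∨ p ∨ t(p, k), t(q, p) ∧ t(q, p)))
  Un-nest:  p ∧ r(r(k, q), p ∧ q) ∨ k ∧ r(p ∧ q, r(k, q)) ∨ p ∧ p ∧ r(p ∧ q, r(k, q)) ∨ t(p ∨ q ∨ t(p, k), t(q, p) ∧ t(q, p))
  Sort:  k ∧ r(p ∧ q, r(k, q)) ∨ p ∧ p ∧ r(p ∧ q, r(k, q)) ∨ p ∧ r(r(k, q), p ∧ q) ∨ t(p ∨ q ∨ t(p, k), t(q, p) ∧ t(q, p))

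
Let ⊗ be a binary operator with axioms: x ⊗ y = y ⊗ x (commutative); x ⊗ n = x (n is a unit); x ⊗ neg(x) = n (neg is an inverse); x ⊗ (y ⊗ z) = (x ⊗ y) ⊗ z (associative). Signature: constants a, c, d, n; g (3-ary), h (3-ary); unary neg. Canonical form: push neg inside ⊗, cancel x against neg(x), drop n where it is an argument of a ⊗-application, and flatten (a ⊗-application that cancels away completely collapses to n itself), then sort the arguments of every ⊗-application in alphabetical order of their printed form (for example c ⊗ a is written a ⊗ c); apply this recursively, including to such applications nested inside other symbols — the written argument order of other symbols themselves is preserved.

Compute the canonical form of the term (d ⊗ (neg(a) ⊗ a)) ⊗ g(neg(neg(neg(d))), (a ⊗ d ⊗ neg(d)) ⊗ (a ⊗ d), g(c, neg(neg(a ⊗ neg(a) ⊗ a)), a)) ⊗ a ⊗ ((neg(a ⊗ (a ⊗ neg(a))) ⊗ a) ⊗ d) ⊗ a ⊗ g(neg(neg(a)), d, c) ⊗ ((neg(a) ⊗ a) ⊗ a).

Answer: a ⊗ a ⊗ a ⊗ d ⊗ d ⊗ g(a, d, c) ⊗ g(neg(d), a ⊗ a ⊗ d, g(c, a, a))

Derivation:
Push neg inside:  distribute neg over ⊗ and collapse double neg
Collect terms:  d ⊗ d ⊗ a ⊗ a ⊗ a ⊗ g(neg(d), a ⊗ a ⊗ d, g(c, a, a)) ⊗ g(a, d, c)
Sort:  a ⊗ a ⊗ a ⊗ d ⊗ d ⊗ g(a, d, c) ⊗ g(neg(d), a ⊗ a ⊗ d, g(c, a, a))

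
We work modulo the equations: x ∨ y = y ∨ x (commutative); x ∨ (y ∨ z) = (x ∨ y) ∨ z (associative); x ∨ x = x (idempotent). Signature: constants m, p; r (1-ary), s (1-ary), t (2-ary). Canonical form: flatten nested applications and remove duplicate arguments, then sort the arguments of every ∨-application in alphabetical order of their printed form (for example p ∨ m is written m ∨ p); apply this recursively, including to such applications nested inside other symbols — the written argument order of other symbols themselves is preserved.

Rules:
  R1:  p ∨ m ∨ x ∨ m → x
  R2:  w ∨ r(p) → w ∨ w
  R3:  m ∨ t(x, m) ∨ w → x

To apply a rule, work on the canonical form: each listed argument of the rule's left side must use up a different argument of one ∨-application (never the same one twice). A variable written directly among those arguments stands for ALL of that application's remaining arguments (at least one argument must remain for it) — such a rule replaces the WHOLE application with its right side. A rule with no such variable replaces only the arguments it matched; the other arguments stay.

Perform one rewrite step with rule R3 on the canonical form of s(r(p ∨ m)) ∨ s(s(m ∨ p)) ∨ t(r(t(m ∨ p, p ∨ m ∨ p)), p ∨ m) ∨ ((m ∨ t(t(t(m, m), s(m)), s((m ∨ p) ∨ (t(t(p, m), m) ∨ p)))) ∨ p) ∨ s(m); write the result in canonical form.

Answer: m ∨ p ∨ s(m) ∨ s(r(m ∨ p)) ∨ s(s(m ∨ p)) ∨ t(r(t(m ∨ p, m ∨ p)), m ∨ p) ∨ t(t(t(m, m), s(m)), s(t(p, m)))

Derivation:
Canonical form:  m ∨ p ∨ s(m) ∨ s(r(m ∨ p)) ∨ s(s(m ∨ p)) ∨ t(r(t(m ∨ p, m ∨ p)), m ∨ p) ∨ t(t(t(m, m), s(m)), s(m ∨ p ∨ t(t(p, m), m)))
R3 matches:  uses m, t(t(p, m), m);  w := p, x := t(p, m)
Every leftover argument binds to the variable; the entire application is replaced.
Result:  m ∨ p ∨ s(m) ∨ s(r(m ∨ p)) ∨ s(s(m ∨ p)) ∨ t(r(t(m ∨ p, m ∨ p)), m ∨ p) ∨ t(t(t(m, m), s(m)), s(t(p, m)))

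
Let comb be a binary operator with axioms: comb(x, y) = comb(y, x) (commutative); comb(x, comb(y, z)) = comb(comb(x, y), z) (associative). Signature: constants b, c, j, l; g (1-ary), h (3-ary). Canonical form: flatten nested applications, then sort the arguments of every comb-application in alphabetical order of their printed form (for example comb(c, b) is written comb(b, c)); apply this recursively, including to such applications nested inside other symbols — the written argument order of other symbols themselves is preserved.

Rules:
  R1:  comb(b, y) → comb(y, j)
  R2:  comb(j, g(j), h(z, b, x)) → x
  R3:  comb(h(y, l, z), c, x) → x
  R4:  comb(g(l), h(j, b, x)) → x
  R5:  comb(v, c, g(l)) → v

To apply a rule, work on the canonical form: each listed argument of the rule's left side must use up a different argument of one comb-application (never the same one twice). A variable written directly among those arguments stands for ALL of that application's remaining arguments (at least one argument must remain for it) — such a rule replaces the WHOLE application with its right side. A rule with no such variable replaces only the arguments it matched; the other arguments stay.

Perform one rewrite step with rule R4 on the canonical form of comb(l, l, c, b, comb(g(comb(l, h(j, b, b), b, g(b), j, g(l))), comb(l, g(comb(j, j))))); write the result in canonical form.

Canonical form:  comb(b, c, g(comb(b, g(b), g(l), h(j, b, b), j, l)), g(comb(j, j)), l, l, l)
Apply R4:  consuming g(l), h(j, b, b);  x := b
Result:  comb(b, c, g(comb(b, b, g(b), j, l)), g(comb(j, j)), l, l, l)

Answer: comb(b, c, g(comb(b, b, g(b), j, l)), g(comb(j, j)), l, l, l)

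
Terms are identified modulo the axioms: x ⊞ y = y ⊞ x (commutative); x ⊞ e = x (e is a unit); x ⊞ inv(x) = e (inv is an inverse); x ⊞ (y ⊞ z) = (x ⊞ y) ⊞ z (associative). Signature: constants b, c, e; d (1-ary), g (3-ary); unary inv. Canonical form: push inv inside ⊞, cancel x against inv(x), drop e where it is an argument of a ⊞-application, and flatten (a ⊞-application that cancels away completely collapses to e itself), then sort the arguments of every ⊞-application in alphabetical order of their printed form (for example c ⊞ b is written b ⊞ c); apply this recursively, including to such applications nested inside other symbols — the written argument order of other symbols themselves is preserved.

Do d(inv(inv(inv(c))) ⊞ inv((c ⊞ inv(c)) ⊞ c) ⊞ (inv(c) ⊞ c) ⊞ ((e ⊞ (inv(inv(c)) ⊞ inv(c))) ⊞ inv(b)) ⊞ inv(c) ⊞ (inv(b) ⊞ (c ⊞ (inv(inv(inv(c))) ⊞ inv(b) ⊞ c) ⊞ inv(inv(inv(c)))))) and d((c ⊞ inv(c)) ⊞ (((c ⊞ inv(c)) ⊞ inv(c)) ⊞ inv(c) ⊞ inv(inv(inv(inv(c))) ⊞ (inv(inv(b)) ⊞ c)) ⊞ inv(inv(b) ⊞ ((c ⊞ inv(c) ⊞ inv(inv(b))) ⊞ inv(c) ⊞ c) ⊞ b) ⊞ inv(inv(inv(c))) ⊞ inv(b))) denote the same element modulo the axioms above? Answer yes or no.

Left:  d(inv(inv(inv(c))) ⊞ inv((c ⊞ inv(c)) ⊞ c) ⊞ (inv(c) ⊞ c) ⊞ ((e ⊞ (inv(inv(c)) ⊞ inv(c))) ⊞ inv(b)) ⊞ inv(c) ⊞ (inv(b) ⊞ (c ⊞ (inv(inv(inv(c))) ⊞ inv(b) ⊞ c) ⊞ inv(inv(inv(c))))))
  Work inside:  inv(inv(inv(c))) ⊞ inv((c ⊞ inv(c)) ⊞ c) ⊞ (inv(c) ⊞ c) ⊞ ((e ⊞ (inv(inv(c)) ⊞ inv(c))) ⊞ inv(b)) ⊞ inv(c) ⊞ (inv(b) ⊞ (c ⊞ (inv(inv(inv(c))) ⊞ inv(b) ⊞ c) ⊞ inv(inv(inv(c)))))
  Push inv inside:  distribute inv over ⊞ and collapse double inv
  Collect terms:  inv(c) ⊞ inv(c) ⊞ inv(c) ⊞ inv(b) ⊞ inv(b) ⊞ inv(b)
  Sort:  inv(b) ⊞ inv(b) ⊞ inv(b) ⊞ inv(c) ⊞ inv(c) ⊞ inv(c)
  Put back:  d(inv(b) ⊞ inv(b) ⊞ inv(b) ⊞ inv(c) ⊞ inv(c) ⊞ inv(c))
Right:  d((c ⊞ inv(c)) ⊞ (((c ⊞ inv(c)) ⊞ inv(c)) ⊞ inv(c) ⊞ inv(inv(inv(inv(c))) ⊞ (inv(inv(b)) ⊞ c)) ⊞ inv(inv(b) ⊞ ((c ⊞ inv(c) ⊞ inv(inv(b))) ⊞ inv(c) ⊞ c) ⊞ b) ⊞ inv(inv(inv(c))) ⊞ inv(b)))
  Work inside:  (c ⊞ inv(c)) ⊞ (((c ⊞ inv(c)) ⊞ inv(c)) ⊞ inv(c) ⊞ inv(inv(inv(inv(c))) ⊞ (inv(inv(b)) ⊞ c)) ⊞ inv(inv(b) ⊞ ((c ⊞ inv(c) ⊞ inv(inv(b))) ⊞ inv(c) ⊞ c) ⊞ b) ⊞ inv(inv(inv(c))) ⊞ inv(b))
  Push inv inside:  distribute inv over ⊞ and collapse double inv
  Collect:  inv(c) ⊞ inv(c) ⊞ inv(c) ⊞ inv(b) ⊞ inv(b) ⊞ inv(b)
  Order the arguments:  inv(b) ⊞ inv(b) ⊞ inv(b) ⊞ inv(c) ⊞ inv(c) ⊞ inv(c)
  Put back:  d(inv(b) ⊞ inv(b) ⊞ inv(b) ⊞ inv(c) ⊞ inv(c) ⊞ inv(c))

Answer: yes — both canonical forms are d(inv(b) ⊞ inv(b) ⊞ inv(b) ⊞ inv(c) ⊞ inv(c) ⊞ inv(c))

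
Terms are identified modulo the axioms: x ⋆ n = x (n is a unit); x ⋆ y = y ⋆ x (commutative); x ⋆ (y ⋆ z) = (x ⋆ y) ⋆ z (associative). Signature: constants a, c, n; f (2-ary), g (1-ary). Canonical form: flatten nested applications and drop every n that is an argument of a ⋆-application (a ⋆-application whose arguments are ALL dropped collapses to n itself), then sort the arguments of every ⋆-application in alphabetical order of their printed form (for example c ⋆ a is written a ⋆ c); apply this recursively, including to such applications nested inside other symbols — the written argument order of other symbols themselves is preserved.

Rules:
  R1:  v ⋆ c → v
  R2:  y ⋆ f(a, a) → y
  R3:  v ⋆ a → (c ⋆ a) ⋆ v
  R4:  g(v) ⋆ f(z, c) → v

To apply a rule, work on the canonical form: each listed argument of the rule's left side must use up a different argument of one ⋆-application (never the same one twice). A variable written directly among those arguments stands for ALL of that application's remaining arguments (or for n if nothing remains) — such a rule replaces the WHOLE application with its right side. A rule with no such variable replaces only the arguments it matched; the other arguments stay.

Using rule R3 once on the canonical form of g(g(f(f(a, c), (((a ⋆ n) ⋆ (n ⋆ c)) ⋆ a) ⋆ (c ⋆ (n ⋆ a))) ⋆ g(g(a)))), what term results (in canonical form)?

Canonical form:  g(g(f(f(a, c), a ⋆ a ⋆ a ⋆ c ⋆ c) ⋆ g(g(a))))
R3 matches:  uses a;  v := a ⋆ a ⋆ c ⋆ c
The variable takes the whole remainder — replace the entire application.
New term:  g(g(f(f(a, c), a ⋆ a ⋆ a ⋆ c ⋆ c ⋆ c) ⋆ g(g(a))))

Answer: g(g(f(f(a, c), a ⋆ a ⋆ a ⋆ c ⋆ c ⋆ c) ⋆ g(g(a))))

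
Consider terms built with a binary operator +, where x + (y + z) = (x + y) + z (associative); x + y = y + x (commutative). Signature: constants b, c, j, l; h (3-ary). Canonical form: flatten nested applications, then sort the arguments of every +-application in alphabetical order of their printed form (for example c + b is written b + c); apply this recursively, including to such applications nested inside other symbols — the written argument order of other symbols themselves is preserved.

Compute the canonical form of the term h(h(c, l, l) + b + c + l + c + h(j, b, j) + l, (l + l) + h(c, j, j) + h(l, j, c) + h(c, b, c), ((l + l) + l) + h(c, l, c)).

Focus inside:  (l + l) + h(c, j, j) + h(l, j, c) + h(c, b, c)
Un-nest:  l + l + h(c, j, j) + h(l, j, c) + h(c, b, c)
Sort arguments:  h(c, b, c) + h(c, j, j) + h(l, j, c) + l + l
Reassemble:  h(b + c + c + h(c, l, l) + h(j, b, j) + l + l, h(c, b, c) + h(c, j, j) + h(l, j, c) + l + l, h(c, l, c) + l + l + l)

Answer: h(b + c + c + h(c, l, l) + h(j, b, j) + l + l, h(c, b, c) + h(c, j, j) + h(l, j, c) + l + l, h(c, l, c) + l + l + l)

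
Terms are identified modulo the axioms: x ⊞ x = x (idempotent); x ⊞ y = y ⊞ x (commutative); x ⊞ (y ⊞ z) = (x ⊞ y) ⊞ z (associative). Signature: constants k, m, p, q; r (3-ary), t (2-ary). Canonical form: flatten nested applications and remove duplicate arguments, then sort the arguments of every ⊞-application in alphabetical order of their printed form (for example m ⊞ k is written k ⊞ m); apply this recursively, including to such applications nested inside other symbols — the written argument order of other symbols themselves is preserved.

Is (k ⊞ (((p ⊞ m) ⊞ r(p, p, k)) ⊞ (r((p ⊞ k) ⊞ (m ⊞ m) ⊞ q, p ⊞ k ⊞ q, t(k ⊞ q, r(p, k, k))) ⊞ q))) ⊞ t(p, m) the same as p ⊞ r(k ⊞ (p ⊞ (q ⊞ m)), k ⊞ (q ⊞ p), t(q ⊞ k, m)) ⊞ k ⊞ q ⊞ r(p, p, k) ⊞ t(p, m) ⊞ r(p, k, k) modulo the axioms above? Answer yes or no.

Answer: no — k ⊞ m ⊞ p ⊞ q ⊞ r(k ⊞ m ⊞ p ⊞ q, k ⊞ p ⊞ q, t(k ⊞ q, r(p, k, k))) ⊞ r(p, p, k) ⊞ t(p, m) vs k ⊞ p ⊞ q ⊞ r(k ⊞ m ⊞ p ⊞ q, k ⊞ p ⊞ q, t(k ⊞ q, m)) ⊞ r(p, k, k) ⊞ r(p, p, k) ⊞ t(p, m)

Derivation:
Left:  (k ⊞ (((p ⊞ m) ⊞ r(p, p, k)) ⊞ (r((p ⊞ k) ⊞ (m ⊞ m) ⊞ q, p ⊞ k ⊞ q, t(k ⊞ q, r(p, k, k))) ⊞ q))) ⊞ t(p, m)
  Flatten:  k ⊞ p ⊞ m ⊞ r(p, p, k) ⊞ r((p ⊞ k) ⊞ (m ⊞ m) ⊞ q, p ⊞ k ⊞ q, t(k ⊞ q, r(p, k, k))) ⊞ q ⊞ t(p, m)
  Simplify inside:  r((p ⊞ k) ⊞ (m ⊞ m) ⊞ q, p ⊞ k ⊞ q, t(k ⊞ q, r(p, k, k)))  →  r(k ⊞ m ⊞ p ⊞ q, k ⊞ p ⊞ q, t(k ⊞ q, r(p, k, k)))
  Sort arguments:  k ⊞ m ⊞ p ⊞ q ⊞ r(k ⊞ m ⊞ p ⊞ q, k ⊞ p ⊞ q, t(k ⊞ q, r(p, k, k))) ⊞ r(p, p, k) ⊞ t(p, m)
Right:  p ⊞ r(k ⊞ (p ⊞ (q ⊞ m)), k ⊞ (q ⊞ p), t(q ⊞ k, m)) ⊞ k ⊞ q ⊞ r(p, p, k) ⊞ t(p, m) ⊞ r(p, k, k)
  Inside:  r(k ⊞ (p ⊞ (q ⊞ m)), k ⊞ (q ⊞ p), t(q ⊞ k, m))  →  r(k ⊞ m ⊞ p ⊞ q, k ⊞ p ⊞ q, t(k ⊞ q, m))
  Order the arguments:  k ⊞ p ⊞ q ⊞ r(k ⊞ m ⊞ p ⊞ q, k ⊞ p ⊞ q, t(k ⊞ q, m)) ⊞ r(p, k, k) ⊞ r(p, p, k) ⊞ t(p, m)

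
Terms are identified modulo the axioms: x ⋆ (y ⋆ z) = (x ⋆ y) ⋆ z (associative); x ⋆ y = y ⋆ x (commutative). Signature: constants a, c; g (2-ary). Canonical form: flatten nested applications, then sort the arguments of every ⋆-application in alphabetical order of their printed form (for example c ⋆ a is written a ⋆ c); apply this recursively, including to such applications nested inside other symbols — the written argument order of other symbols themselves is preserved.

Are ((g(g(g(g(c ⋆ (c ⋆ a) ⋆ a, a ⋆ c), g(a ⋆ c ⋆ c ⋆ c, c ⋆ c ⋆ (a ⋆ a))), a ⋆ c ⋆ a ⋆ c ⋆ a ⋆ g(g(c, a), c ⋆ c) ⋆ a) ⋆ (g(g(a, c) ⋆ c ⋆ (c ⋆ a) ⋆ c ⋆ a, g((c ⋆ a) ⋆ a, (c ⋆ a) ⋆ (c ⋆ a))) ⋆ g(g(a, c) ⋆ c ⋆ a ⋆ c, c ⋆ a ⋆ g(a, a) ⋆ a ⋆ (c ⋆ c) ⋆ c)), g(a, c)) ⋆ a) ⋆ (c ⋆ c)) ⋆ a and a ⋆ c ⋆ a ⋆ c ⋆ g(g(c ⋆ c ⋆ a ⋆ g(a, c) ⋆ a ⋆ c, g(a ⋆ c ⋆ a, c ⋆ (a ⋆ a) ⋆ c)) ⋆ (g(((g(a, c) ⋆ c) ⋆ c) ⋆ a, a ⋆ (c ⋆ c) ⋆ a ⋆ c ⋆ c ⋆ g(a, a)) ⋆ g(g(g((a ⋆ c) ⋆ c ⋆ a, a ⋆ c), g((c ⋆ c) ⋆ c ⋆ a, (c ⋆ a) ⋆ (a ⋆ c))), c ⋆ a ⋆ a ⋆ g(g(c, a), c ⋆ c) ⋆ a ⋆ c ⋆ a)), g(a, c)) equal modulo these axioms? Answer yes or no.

Answer: yes — both canonical forms are a ⋆ a ⋆ c ⋆ c ⋆ g(g(a ⋆ a ⋆ c ⋆ c ⋆ c ⋆ g(a, c), g(a ⋆ a ⋆ c, a ⋆ a ⋆ c ⋆ c)) ⋆ g(a ⋆ c ⋆ c ⋆ g(a, c), a ⋆ a ⋆ c ⋆ c ⋆ c ⋆ c ⋆ g(a, a)) ⋆ g(g(g(a ⋆ a ⋆ c ⋆ c, a ⋆ c), g(a ⋆ c ⋆ c ⋆ c, a ⋆ a ⋆ c ⋆ c)), a ⋆ a ⋆ a ⋆ a ⋆ c ⋆ c ⋆ g(g(c, a), c ⋆ c)), g(a, c))

Derivation:
Left:  ((g(g(g(g(c ⋆ (c ⋆ a) ⋆ a, a ⋆ c), g(a ⋆ c ⋆ c ⋆ c, c ⋆ c ⋆ (a ⋆ a))), a ⋆ c ⋆ a ⋆ c ⋆ a ⋆ g(g(c, a), c ⋆ c) ⋆ a) ⋆ (g(g(a, c) ⋆ c ⋆ (c ⋆ a) ⋆ c ⋆ a, g((c ⋆ a) ⋆ a, (c ⋆ a) ⋆ (c ⋆ a))) ⋆ g(g(a, c) ⋆ c ⋆ a ⋆ c, c ⋆ a ⋆ g(a, a) ⋆ a ⋆ (c ⋆ c) ⋆ c)), g(a, c)) ⋆ a) ⋆ (c ⋆ c)) ⋆ a
  Un-nest:  g(g(g(g(c ⋆ (c ⋆ a) ⋆ a, a ⋆ c), g(a ⋆ c ⋆ c ⋆ c, c ⋆ c ⋆ (a ⋆ a))), a ⋆ c ⋆ a ⋆ c ⋆ a ⋆ g(g(c, a), c ⋆ c) ⋆ a) ⋆ (g(g(a, c) ⋆ c ⋆ (c ⋆ a) ⋆ c ⋆ a, g((c ⋆ a) ⋆ a, (c ⋆ a) ⋆ (c ⋆ a))) ⋆ g(g(a, c) ⋆ c ⋆ a ⋆ c, c ⋆ a ⋆ g(a, a) ⋆ a ⋆ (c ⋆ c) ⋆ c)), g(a, c)) ⋆ a ⋆ c ⋆ c ⋆ a
  Simplify inside:  g(g(g(g(c ⋆ (c ⋆ a) ⋆ a, a ⋆ c), g(a ⋆ c ⋆ c ⋆ c, c ⋆ c ⋆ (a ⋆ a))), a ⋆ c ⋆ a ⋆ c ⋆ a ⋆ g(g(c, a), c ⋆ c) ⋆ a) ⋆ (g(g(a, c) ⋆ c ⋆ (c ⋆ a) ⋆ c ⋆ a, g((c ⋆ a) ⋆ a, (c ⋆ a) ⋆ (c ⋆ a))) ⋆ g(g(a, c) ⋆ c ⋆ a ⋆ c, c ⋆ a ⋆ g(a, a) ⋆ a ⋆ (c ⋆ c) ⋆ c)), g(a, c))  →  g(g(a ⋆ a ⋆ c ⋆ c ⋆ c ⋆ g(a, c), g(a ⋆ a ⋆ c, a ⋆ a ⋆ c ⋆ c)) ⋆ g(a ⋆ c ⋆ c ⋆ g(a, c), a ⋆ a ⋆ c ⋆ c ⋆ c ⋆ c ⋆ g(a, a)) ⋆ g(g(g(a ⋆ a ⋆ c ⋆ c, a ⋆ c), g(a ⋆ c ⋆ c ⋆ c, a ⋆ a ⋆ c ⋆ c)), a ⋆ a ⋆ a ⋆ a ⋆ c ⋆ c ⋆ g(g(c, a), c ⋆ c)), g(a, c))
  Order the arguments:  a ⋆ a ⋆ c ⋆ c ⋆ g(g(a ⋆ a ⋆ c ⋆ c ⋆ c ⋆ g(a, c), g(a ⋆ a ⋆ c, a ⋆ a ⋆ c ⋆ c)) ⋆ g(a ⋆ c ⋆ c ⋆ g(a, c), a ⋆ a ⋆ c ⋆ c ⋆ c ⋆ c ⋆ g(a, a)) ⋆ g(g(g(a ⋆ a ⋆ c ⋆ c, a ⋆ c), g(a ⋆ c ⋆ c ⋆ c, a ⋆ a ⋆ c ⋆ c)), a ⋆ a ⋆ a ⋆ a ⋆ c ⋆ c ⋆ g(g(c, a), c ⋆ c)), g(a, c))
Right:  a ⋆ c ⋆ a ⋆ c ⋆ g(g(c ⋆ c ⋆ a ⋆ g(a, c) ⋆ a ⋆ c, g(a ⋆ c ⋆ a, c ⋆ (a ⋆ a) ⋆ c)) ⋆ (g(((g(a, c) ⋆ c) ⋆ c) ⋆ a, a ⋆ (c ⋆ c) ⋆ a ⋆ c ⋆ c ⋆ g(a, a)) ⋆ g(g(g((a ⋆ c) ⋆ c ⋆ a, a ⋆ c), g((c ⋆ c) ⋆ c ⋆ a, (c ⋆ a) ⋆ (a ⋆ c))), c ⋆ a ⋆ a ⋆ g(g(c, a), c ⋆ c) ⋆ a ⋆ c ⋆ a)), g(a, c))
  Canonicalize subterm:  g(g(c ⋆ c ⋆ a ⋆ g(a, c) ⋆ a ⋆ c, g(a ⋆ c ⋆ a, c ⋆ (a ⋆ a) ⋆ c)) ⋆ (g(((g(a, c) ⋆ c) ⋆ c) ⋆ a, a ⋆ (c ⋆ c) ⋆ a ⋆ c ⋆ c ⋆ g(a, a)) ⋆ g(g(g((a ⋆ c) ⋆ c ⋆ a, a ⋆ c), g((c ⋆ c) ⋆ c ⋆ a, (c ⋆ a) ⋆ (a ⋆ c))), c ⋆ a ⋆ a ⋆ g(g(c, a), c ⋆ c) ⋆ a ⋆ c ⋆ a)), g(a, c))  →  g(g(a ⋆ a ⋆ c ⋆ c ⋆ c ⋆ g(a, c), g(a ⋆ a ⋆ c, a ⋆ a ⋆ c ⋆ c)) ⋆ g(a ⋆ c ⋆ c ⋆ g(a, c), a ⋆ a ⋆ c ⋆ c ⋆ c ⋆ c ⋆ g(a, a)) ⋆ g(g(g(a ⋆ a ⋆ c ⋆ c, a ⋆ c), g(a ⋆ c ⋆ c ⋆ c, a ⋆ a ⋆ c ⋆ c)), a ⋆ a ⋆ a ⋆ a ⋆ c ⋆ c ⋆ g(g(c, a), c ⋆ c)), g(a, c))
  Order the arguments:  a ⋆ a ⋆ c ⋆ c ⋆ g(g(a ⋆ a ⋆ c ⋆ c ⋆ c ⋆ g(a, c), g(a ⋆ a ⋆ c, a ⋆ a ⋆ c ⋆ c)) ⋆ g(a ⋆ c ⋆ c ⋆ g(a, c), a ⋆ a ⋆ c ⋆ c ⋆ c ⋆ c ⋆ g(a, a)) ⋆ g(g(g(a ⋆ a ⋆ c ⋆ c, a ⋆ c), g(a ⋆ c ⋆ c ⋆ c, a ⋆ a ⋆ c ⋆ c)), a ⋆ a ⋆ a ⋆ a ⋆ c ⋆ c ⋆ g(g(c, a), c ⋆ c)), g(a, c))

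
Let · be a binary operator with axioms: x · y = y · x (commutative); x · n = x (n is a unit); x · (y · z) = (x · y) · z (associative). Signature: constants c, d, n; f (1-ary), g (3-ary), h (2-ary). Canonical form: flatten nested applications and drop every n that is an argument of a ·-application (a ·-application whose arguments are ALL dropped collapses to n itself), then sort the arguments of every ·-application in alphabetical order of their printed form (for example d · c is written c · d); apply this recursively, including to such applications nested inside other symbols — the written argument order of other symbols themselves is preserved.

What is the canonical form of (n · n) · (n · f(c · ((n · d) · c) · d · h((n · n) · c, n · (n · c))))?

Answer: f(c · c · d · d · h(c, c))

Derivation:
Merge nested applications:  n · n · n · f(c · ((n · d) · c) · d · h((n · n) · c, n · (n · c)))
Canonicalize subterm:  f(c · ((n · d) · c) · d · h((n · n) · c, n · (n · c)))  →  f(c · c · d · d · h(c, c))
Units out:  drop n (×3)
Sort arguments:  f(c · c · d · d · h(c, c))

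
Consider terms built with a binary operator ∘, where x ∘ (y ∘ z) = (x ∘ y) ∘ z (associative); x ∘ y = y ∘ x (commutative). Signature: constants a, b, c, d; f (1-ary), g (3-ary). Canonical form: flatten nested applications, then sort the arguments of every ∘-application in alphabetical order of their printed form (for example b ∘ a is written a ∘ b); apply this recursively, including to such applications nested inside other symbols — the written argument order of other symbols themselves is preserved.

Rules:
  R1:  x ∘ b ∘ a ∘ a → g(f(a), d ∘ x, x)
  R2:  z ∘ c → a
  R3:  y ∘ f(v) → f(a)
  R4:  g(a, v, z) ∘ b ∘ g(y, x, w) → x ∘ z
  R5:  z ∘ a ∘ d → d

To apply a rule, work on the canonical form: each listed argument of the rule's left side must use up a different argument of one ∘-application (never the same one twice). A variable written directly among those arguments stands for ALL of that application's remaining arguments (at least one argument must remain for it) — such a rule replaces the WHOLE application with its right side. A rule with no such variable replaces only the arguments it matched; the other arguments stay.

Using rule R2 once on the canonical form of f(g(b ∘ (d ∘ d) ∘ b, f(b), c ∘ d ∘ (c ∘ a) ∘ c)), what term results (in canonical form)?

Answer: f(g(b ∘ b ∘ d ∘ d, f(b), a))

Derivation:
Canonical form:  f(g(b ∘ b ∘ d ∘ d, f(b), a ∘ c ∘ c ∘ c ∘ d))
R2 matches:  uses c;  z := a ∘ c ∘ c ∘ d
The extension variable absorbs all remaining arguments, so the whole application is rewritten.
Giving:  f(g(b ∘ b ∘ d ∘ d, f(b), a))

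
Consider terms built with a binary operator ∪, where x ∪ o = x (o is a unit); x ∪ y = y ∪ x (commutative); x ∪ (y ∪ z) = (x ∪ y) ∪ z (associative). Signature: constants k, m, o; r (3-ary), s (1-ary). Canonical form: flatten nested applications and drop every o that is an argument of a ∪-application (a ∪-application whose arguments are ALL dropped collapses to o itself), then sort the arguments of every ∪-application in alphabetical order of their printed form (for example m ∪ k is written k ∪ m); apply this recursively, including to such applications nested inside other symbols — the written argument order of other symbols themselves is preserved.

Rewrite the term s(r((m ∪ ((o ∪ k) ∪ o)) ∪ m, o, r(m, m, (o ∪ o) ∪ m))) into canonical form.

Work inside:  (m ∪ ((o ∪ k) ∪ o)) ∪ m
Un-nest:  m ∪ o ∪ k ∪ o ∪ m
Drop the unit:  drop o (×2)
Order the arguments:  k ∪ m ∪ m
Rebuild:  s(r(k ∪ m ∪ m, o, r(m, m, m)))

Answer: s(r(k ∪ m ∪ m, o, r(m, m, m)))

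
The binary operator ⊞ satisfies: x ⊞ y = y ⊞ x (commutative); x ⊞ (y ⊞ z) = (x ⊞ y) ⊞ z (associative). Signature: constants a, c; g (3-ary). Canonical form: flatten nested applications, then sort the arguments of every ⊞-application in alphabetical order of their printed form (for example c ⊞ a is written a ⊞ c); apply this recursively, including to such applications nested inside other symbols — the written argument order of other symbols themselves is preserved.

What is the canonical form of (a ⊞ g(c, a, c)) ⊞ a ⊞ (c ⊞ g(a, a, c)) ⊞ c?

Merge nested applications:  a ⊞ g(c, a, c) ⊞ a ⊞ c ⊞ g(a, a, c) ⊞ c
Sort:  a ⊞ a ⊞ c ⊞ c ⊞ g(a, a, c) ⊞ g(c, a, c)

Answer: a ⊞ a ⊞ c ⊞ c ⊞ g(a, a, c) ⊞ g(c, a, c)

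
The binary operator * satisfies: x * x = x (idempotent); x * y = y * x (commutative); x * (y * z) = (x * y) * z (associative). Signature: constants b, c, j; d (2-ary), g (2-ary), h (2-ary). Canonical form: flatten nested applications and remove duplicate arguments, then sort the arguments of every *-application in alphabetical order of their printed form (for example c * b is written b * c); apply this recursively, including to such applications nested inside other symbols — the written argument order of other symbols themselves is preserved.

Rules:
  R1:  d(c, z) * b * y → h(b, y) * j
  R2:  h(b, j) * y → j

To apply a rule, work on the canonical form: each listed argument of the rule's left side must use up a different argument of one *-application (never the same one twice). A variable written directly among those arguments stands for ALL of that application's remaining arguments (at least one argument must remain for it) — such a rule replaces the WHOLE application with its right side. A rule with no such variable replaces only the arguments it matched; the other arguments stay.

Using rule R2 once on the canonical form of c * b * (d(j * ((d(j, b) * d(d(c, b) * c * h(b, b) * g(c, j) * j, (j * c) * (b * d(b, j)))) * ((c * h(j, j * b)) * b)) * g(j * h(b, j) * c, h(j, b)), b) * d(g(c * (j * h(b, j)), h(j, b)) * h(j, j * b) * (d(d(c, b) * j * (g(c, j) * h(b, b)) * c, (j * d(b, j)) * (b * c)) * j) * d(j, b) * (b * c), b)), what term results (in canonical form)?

Answer: b * c * d(b * c * d(c * d(c, b) * g(c, j) * h(b, b) * j, b * c * d(b, j) * j) * d(j, b) * g(j, h(j, b)) * h(j, b * j) * j, b)

Derivation:
Canonical form:  b * c * d(b * c * d(c * d(c, b) * g(c, j) * h(b, b) * j, b * c * d(b, j) * j) * d(j, b) * g(c * h(b, j) * j, h(j, b)) * h(j, b * j) * j, b)
Apply R2:  consuming h(b, j);  y := c * j
Every leftover argument binds to the variable; the entire application is replaced.
Result:  b * c * d(b * c * d(c * d(c, b) * g(c, j) * h(b, b) * j, b * c * d(b, j) * j) * d(j, b) * g(j, h(j, b)) * h(j, b * j) * j, b)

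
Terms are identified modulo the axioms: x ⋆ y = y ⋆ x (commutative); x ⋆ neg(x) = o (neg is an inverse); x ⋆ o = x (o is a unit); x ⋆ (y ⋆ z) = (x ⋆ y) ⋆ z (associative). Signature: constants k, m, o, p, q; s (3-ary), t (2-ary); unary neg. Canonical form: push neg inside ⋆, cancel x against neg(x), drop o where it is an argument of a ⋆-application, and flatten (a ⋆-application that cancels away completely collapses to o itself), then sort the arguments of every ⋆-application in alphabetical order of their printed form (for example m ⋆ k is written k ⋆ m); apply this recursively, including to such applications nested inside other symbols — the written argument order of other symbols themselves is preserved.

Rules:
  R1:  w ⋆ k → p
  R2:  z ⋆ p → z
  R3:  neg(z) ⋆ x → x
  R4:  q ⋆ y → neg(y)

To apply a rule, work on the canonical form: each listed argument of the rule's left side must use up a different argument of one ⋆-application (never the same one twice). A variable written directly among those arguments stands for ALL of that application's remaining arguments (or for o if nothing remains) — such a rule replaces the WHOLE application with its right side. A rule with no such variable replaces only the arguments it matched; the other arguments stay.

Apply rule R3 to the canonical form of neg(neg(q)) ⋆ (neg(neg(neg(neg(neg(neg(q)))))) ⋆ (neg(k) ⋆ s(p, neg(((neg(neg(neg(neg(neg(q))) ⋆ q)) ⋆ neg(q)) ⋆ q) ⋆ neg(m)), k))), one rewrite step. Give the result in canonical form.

Canonical form:  neg(k) ⋆ q ⋆ q ⋆ s(p, m, k)
Apply R3:  consuming neg(k);  x := q ⋆ q ⋆ s(p, m, k), z := k
The variable takes the whole remainder — replace the entire application.
Giving:  q ⋆ q ⋆ s(p, m, k)

Answer: q ⋆ q ⋆ s(p, m, k)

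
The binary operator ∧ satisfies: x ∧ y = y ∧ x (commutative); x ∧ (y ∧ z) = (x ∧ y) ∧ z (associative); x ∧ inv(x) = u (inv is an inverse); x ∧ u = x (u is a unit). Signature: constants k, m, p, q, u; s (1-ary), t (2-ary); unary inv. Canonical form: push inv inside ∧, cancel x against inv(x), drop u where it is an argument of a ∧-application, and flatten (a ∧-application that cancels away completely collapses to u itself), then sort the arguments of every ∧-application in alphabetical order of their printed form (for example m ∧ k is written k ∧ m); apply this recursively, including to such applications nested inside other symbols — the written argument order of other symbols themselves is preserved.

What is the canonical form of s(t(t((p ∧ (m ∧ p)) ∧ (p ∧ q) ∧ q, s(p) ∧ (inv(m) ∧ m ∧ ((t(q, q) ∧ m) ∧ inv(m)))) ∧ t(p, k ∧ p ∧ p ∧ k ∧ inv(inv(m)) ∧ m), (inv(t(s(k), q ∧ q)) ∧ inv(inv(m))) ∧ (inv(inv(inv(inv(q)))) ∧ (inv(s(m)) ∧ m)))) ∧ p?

Push inv inside:  distribute inv over ∧ and collapse double inv
Combine occurrences:  s(t(t(m ∧ p ∧ p ∧ p ∧ q ∧ q, s(p) ∧ t(q, q)) ∧ t(p, k ∧ k ∧ m ∧ m ∧ p ∧ p), inv(s(m)) ∧ inv(t(s(k), q ∧ q)) ∧ m ∧ m ∧ q)) ∧ p
Order the arguments:  p ∧ s(t(t(m ∧ p ∧ p ∧ p ∧ q ∧ q, s(p) ∧ t(q, q)) ∧ t(p, k ∧ k ∧ m ∧ m ∧ p ∧ p), inv(s(m)) ∧ inv(t(s(k), q ∧ q)) ∧ m ∧ m ∧ q))

Answer: p ∧ s(t(t(m ∧ p ∧ p ∧ p ∧ q ∧ q, s(p) ∧ t(q, q)) ∧ t(p, k ∧ k ∧ m ∧ m ∧ p ∧ p), inv(s(m)) ∧ inv(t(s(k), q ∧ q)) ∧ m ∧ m ∧ q))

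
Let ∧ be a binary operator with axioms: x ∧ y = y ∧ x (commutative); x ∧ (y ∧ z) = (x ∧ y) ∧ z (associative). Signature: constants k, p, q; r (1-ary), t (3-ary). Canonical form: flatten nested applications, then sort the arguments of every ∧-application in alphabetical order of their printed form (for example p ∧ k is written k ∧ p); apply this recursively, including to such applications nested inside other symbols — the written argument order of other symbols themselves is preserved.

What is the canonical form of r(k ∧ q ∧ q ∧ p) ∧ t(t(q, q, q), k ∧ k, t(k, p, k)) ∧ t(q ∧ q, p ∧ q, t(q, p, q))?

Answer: r(k ∧ p ∧ q ∧ q) ∧ t(q ∧ q, p ∧ q, t(q, p, q)) ∧ t(t(q, q, q), k ∧ k, t(k, p, k))

Derivation:
Simplify inside:  r(k ∧ q ∧ q ∧ p)  →  r(k ∧ p ∧ q ∧ q)
Sort:  r(k ∧ p ∧ q ∧ q) ∧ t(q ∧ q, p ∧ q, t(q, p, q)) ∧ t(t(q, q, q), k ∧ k, t(k, p, k))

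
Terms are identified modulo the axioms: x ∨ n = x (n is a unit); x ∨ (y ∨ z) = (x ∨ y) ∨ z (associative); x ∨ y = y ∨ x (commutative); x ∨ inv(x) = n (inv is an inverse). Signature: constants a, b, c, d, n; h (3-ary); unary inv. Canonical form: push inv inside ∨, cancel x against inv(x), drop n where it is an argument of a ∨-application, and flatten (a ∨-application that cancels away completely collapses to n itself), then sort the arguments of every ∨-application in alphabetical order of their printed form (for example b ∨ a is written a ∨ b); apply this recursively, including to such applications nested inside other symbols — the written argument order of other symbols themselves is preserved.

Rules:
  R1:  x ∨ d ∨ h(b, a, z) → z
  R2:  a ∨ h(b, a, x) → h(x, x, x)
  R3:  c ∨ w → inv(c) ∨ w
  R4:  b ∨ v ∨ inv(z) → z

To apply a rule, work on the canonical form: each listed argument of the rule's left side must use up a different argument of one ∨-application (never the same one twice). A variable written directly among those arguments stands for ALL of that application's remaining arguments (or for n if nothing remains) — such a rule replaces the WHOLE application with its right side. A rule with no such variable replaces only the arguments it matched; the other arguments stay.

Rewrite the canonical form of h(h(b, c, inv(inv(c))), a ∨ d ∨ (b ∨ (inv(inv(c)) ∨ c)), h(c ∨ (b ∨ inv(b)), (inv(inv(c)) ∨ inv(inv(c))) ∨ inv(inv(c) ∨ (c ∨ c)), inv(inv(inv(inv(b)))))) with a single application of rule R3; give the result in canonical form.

Answer: h(h(b, c, c), a ∨ b ∨ d, h(c, c, b))

Derivation:
Canonical form:  h(h(b, c, c), a ∨ b ∨ c ∨ c ∨ d, h(c, c, b))
R3 matches:  uses c;  w := a ∨ b ∨ c ∨ d
The extension variable absorbs all remaining arguments, so the whole application is rewritten.
New term:  h(h(b, c, c), a ∨ b ∨ d, h(c, c, b))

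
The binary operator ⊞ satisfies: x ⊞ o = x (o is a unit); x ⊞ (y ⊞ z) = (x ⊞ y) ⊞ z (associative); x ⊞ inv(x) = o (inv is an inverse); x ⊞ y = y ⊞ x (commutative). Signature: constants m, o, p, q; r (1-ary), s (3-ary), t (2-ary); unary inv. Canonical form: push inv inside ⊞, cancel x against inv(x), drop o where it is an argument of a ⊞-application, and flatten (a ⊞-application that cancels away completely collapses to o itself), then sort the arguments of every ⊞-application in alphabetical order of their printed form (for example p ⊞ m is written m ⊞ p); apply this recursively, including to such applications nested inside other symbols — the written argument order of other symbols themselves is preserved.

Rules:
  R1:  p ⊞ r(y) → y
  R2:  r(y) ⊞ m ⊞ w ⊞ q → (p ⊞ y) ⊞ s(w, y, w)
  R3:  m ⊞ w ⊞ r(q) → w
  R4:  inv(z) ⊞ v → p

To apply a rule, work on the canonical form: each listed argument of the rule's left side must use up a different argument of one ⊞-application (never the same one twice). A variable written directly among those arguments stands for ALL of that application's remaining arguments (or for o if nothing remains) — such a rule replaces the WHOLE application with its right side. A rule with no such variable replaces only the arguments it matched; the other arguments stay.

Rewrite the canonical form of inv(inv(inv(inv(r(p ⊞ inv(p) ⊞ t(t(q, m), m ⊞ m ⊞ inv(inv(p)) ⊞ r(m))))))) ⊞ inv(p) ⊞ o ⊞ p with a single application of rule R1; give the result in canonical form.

Answer: r(t(t(q, m), m ⊞ m ⊞ m))

Derivation:
Canonical form:  r(t(t(q, m), m ⊞ m ⊞ p ⊞ r(m)))
R1 matches:  uses p, r(m);  y := m
Result:  r(t(t(q, m), m ⊞ m ⊞ m))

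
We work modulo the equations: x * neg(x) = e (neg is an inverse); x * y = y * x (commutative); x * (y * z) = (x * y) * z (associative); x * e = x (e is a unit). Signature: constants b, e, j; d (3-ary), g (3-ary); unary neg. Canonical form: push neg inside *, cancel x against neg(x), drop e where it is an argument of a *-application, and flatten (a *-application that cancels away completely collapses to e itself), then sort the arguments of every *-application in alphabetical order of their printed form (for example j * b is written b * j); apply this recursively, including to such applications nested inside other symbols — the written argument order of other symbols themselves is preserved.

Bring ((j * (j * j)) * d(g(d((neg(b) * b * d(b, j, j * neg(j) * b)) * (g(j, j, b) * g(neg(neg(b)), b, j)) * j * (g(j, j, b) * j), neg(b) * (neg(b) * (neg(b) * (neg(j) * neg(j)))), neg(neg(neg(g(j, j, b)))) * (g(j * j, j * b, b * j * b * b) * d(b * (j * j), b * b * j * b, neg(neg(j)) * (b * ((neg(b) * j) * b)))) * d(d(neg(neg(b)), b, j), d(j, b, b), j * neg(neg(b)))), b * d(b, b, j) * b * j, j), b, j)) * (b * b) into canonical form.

Answer: b * b * d(g(d(d(b, j, b) * g(b, b, j) * g(j, j, b) * g(j, j, b) * j * j, neg(b) * neg(b) * neg(b) * neg(j) * neg(j), d(b * j * j, b * b * b * j, b * j * j) * d(d(b, b, j), d(j, b, b), b * j) * g(j * j, b * j, b * b * b * j) * neg(g(j, j, b))), b * b * d(b, b, j) * j, j), b, j) * j * j * j

Derivation:
Push neg inside:  distribute neg over * and collapse double neg
Combine occurrences:  j * j * j * d(g(d(d(b, j, b) * g(b, b, j) * g(j, j, b) * g(j, j, b) * j * j, neg(b) * neg(b) * neg(b) * neg(j) * neg(j), d(b * j * j, b * b * b * j, b * j * j) * d(d(b, b, j), d(j, b, b), b * j) * g(j * j, b * j, b * b * b * j) * neg(g(j, j, b))), b * b * d(b, b, j) * j, j), b, j) * b * b
Sort:  b * b * d(g(d(d(b, j, b) * g(b, b, j) * g(j, j, b) * g(j, j, b) * j * j, neg(b) * neg(b) * neg(b) * neg(j) * neg(j), d(b * j * j, b * b * b * j, b * j * j) * d(d(b, b, j), d(j, b, b), b * j) * g(j * j, b * j, b * b * b * j) * neg(g(j, j, b))), b * b * d(b, b, j) * j, j), b, j) * j * j * j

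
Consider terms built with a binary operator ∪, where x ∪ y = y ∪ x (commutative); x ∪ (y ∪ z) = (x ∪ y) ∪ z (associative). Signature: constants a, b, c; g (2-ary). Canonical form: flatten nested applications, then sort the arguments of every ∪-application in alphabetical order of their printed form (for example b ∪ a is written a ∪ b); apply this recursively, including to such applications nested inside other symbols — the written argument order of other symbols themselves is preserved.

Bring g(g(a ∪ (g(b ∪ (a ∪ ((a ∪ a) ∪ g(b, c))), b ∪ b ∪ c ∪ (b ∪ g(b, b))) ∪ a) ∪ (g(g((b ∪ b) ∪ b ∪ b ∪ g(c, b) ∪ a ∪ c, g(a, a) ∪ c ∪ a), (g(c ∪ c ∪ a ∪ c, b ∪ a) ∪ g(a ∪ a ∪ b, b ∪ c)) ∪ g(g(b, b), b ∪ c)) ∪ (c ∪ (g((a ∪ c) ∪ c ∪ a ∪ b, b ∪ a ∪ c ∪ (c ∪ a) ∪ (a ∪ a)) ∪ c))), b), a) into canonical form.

Answer: g(g(a ∪ a ∪ c ∪ c ∪ g(a ∪ a ∪ a ∪ b ∪ g(b, c), b ∪ b ∪ b ∪ c ∪ g(b, b)) ∪ g(a ∪ a ∪ b ∪ c ∪ c, a ∪ a ∪ a ∪ a ∪ b ∪ c ∪ c) ∪ g(g(a ∪ b ∪ b ∪ b ∪ b ∪ c ∪ g(c, b), a ∪ c ∪ g(a, a)), g(a ∪ a ∪ b, b ∪ c) ∪ g(a ∪ c ∪ c ∪ c, a ∪ b) ∪ g(g(b, b), b ∪ c)), b), a)

Derivation:
Descend into:  a ∪ (g(b ∪ (a ∪ ((a ∪ a) ∪ g(b, c))), b ∪ b ∪ c ∪ (b ∪ g(b, b))) ∪ a) ∪ (g(g((b ∪ b) ∪ b ∪ b ∪ g(c, b) ∪ a ∪ c, g(a, a) ∪ c ∪ a), (g(c ∪ c ∪ a ∪ c, b ∪ a) ∪ g(a ∪ a ∪ b, b ∪ c)) ∪ g(g(b, b), b ∪ c)) ∪ (c ∪ (g((a ∪ c) ∪ c ∪ a ∪ b, b ∪ a ∪ c ∪ (c ∪ a) ∪ (a ∪ a)) ∪ c)))
Merge nested applications:  a ∪ g(b ∪ (a ∪ ((a ∪ a) ∪ g(b, c))), b ∪ b ∪ c ∪ (b ∪ g(b, b))) ∪ a ∪ g(g((b ∪ b) ∪ b ∪ b ∪ g(c, b) ∪ a ∪ c, g(a, a) ∪ c ∪ a), (g(c ∪ c ∪ a ∪ c, b ∪ a) ∪ g(a ∪ a ∪ b, b ∪ c)) ∪ g(g(b, b), b ∪ c)) ∪ c ∪ g((a ∪ c) ∪ c ∪ a ∪ b, b ∪ a ∪ c ∪ (c ∪ a) ∪ (a ∪ a)) ∪ c
Simplify inside:  g(b ∪ (a ∪ ((a ∪ a) ∪ g(b, c))), b ∪ b ∪ c ∪ (b ∪ g(b, b)))  →  g(a ∪ a ∪ a ∪ b ∪ g(b, c), b ∪ b ∪ b ∪ c ∪ g(b, b))
Simplify inside:  g(g((b ∪ b) ∪ b ∪ b ∪ g(c, b) ∪ a ∪ c, g(a, a) ∪ c ∪ a), (g(c ∪ c ∪ a ∪ c, b ∪ a) ∪ g(a ∪ a ∪ b, b ∪ c)) ∪ g(g(b, b), b ∪ c))  →  g(g(a ∪ b ∪ b ∪ b ∪ b ∪ c ∪ g(c, b), a ∪ c ∪ g(a, a)), g(a ∪ a ∪ b, b ∪ c) ∪ g(a ∪ c ∪ c ∪ c, a ∪ b) ∪ g(g(b, b), b ∪ c))
Simplify inside:  g((a ∪ c) ∪ c ∪ a ∪ b, b ∪ a ∪ c ∪ (c ∪ a) ∪ (a ∪ a))  →  g(a ∪ a ∪ b ∪ c ∪ c, a ∪ a ∪ a ∪ a ∪ b ∪ c ∪ c)
Sort:  a ∪ a ∪ c ∪ c ∪ g(a ∪ a ∪ a ∪ b ∪ g(b, c), b ∪ b ∪ b ∪ c ∪ g(b, b)) ∪ g(a ∪ a ∪ b ∪ c ∪ c, a ∪ a ∪ a ∪ a ∪ b ∪ c ∪ c) ∪ g(g(a ∪ b ∪ b ∪ b ∪ b ∪ c ∪ g(c, b), a ∪ c ∪ g(a, a)), g(a ∪ a ∪ b, b ∪ c) ∪ g(a ∪ c ∪ c ∪ c, a ∪ b) ∪ g(g(b, b), b ∪ c))
Rebuild:  g(g(a ∪ a ∪ c ∪ c ∪ g(a ∪ a ∪ a ∪ b ∪ g(b, c), b ∪ b ∪ b ∪ c ∪ g(b, b)) ∪ g(a ∪ a ∪ b ∪ c ∪ c, a ∪ a ∪ a ∪ a ∪ b ∪ c ∪ c) ∪ g(g(a ∪ b ∪ b ∪ b ∪ b ∪ c ∪ g(c, b), a ∪ c ∪ g(a, a)), g(a ∪ a ∪ b, b ∪ c) ∪ g(a ∪ c ∪ c ∪ c, a ∪ b) ∪ g(g(b, b), b ∪ c)), b), a)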